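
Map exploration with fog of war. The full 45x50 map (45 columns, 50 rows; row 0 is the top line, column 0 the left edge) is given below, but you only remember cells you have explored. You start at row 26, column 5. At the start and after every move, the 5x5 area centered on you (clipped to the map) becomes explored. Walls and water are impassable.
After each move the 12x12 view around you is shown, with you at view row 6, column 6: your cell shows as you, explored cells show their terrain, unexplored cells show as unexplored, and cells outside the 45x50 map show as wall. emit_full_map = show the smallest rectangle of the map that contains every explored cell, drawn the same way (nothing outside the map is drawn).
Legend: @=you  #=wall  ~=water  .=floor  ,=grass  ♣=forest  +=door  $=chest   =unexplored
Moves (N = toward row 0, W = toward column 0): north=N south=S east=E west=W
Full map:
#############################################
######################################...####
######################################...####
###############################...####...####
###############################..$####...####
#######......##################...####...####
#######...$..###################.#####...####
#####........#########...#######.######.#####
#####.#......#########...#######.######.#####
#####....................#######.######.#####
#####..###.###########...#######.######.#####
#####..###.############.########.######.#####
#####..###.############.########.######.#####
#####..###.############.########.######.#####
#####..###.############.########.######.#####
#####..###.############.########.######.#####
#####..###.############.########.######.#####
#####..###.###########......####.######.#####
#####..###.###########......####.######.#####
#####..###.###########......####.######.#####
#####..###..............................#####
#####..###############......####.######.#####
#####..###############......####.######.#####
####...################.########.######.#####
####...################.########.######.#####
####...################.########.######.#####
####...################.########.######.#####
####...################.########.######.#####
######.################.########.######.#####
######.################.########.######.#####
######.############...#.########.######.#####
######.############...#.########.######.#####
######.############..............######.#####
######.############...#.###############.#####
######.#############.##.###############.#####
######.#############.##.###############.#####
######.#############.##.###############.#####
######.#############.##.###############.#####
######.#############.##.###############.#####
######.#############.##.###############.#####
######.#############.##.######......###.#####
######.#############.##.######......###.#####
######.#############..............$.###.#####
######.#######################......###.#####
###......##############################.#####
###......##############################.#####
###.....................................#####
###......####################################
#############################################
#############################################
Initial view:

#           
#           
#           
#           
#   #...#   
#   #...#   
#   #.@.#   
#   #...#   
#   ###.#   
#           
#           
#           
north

#           
#           
#           
#           
#   #...#   
#   #...#   
#   #.@.#   
#   #...#   
#   #...#   
#   ###.#   
#           
#           

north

#           
#           
#           
#           
#   ##..#   
#   #...#   
#   #.@.#   
#   #...#   
#   #...#   
#   #...#   
#   ###.#   
#           

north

#           
#           
#           
#           
#   ##..#   
#   ##..#   
#   #.@.#   
#   #...#   
#   #...#   
#   #...#   
#   #...#   
#   ###.#   

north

#           
#           
#           
#           
#   ##..#   
#   ##..#   
#   ##@.#   
#   #...#   
#   #...#   
#   #...#   
#   #...#   
#   #...#   

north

#           
#           
#           
#           
#   ##..#   
#   ##..#   
#   ##@.#   
#   ##..#   
#   #...#   
#   #...#   
#   #...#   
#   #...#   

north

#           
#           
#           
#           
#   ##..#   
#   ##..#   
#   ##@.#   
#   ##..#   
#   ##..#   
#   #...#   
#   #...#   
#   #...#   

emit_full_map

##..#
##..#
##@.#
##..#
##..#
#...#
#...#
#...#
#...#
#...#
###.#

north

#           
#           
#           
#           
#   ##..#   
#   ##..#   
#   ##@.#   
#   ##..#   
#   ##..#   
#   ##..#   
#   #...#   
#   #...#   

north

#           
#           
#           
#           
#   ##..#   
#   ##..#   
#   ##@.#   
#   ##..#   
#   ##..#   
#   ##..#   
#   ##..#   
#   #...#   

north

#           
#           
#           
#           
#   ##..#   
#   ##..#   
#   ##@.#   
#   ##..#   
#   ##..#   
#   ##..#   
#   ##..#   
#   ##..#   

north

#           
#           
#           
#           
#   ##..#   
#   ##..#   
#   ##@.#   
#   ##..#   
#   ##..#   
#   ##..#   
#   ##..#   
#   ##..#   

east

            
            
            
            
   ##..##   
   ##..##   
   ##.@##   
   ##..##   
   ##..##   
   ##..#    
   ##..#    
   ##..#    

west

#           
#           
#           
#           
#   ##..##  
#   ##..##  
#   ##@.##  
#   ##..##  
#   ##..##  
#   ##..#   
#   ##..#   
#   ##..#   

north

#           
#           
#           
#           
#   ##..#   
#   ##..##  
#   ##@.##  
#   ##..##  
#   ##..##  
#   ##..##  
#   ##..#   
#   ##..#   

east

            
            
            
            
   ##..##   
   ##..##   
   ##.@##   
   ##..##   
   ##..##   
   ##..##   
   ##..#    
   ##..#    

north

            
            
            
            
    #..##   
   ##..##   
   ##.@##   
   ##..##   
   ##..##   
   ##..##   
   ##..##   
   ##..#    

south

            
            
            
    #..##   
   ##..##   
   ##..##   
   ##.@##   
   ##..##   
   ##..##   
   ##..##   
   ##..#    
   ##..#    

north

            
            
            
            
    #..##   
   ##..##   
   ##.@##   
   ##..##   
   ##..##   
   ##..##   
   ##..##   
   ##..#    

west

#           
#           
#           
#           
#   ##..##  
#   ##..##  
#   ##@.##  
#   ##..##  
#   ##..##  
#   ##..##  
#   ##..##  
#   ##..#   

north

#           
#           
#           
#           
#   ##..#   
#   ##..##  
#   ##@.##  
#   ##..##  
#   ##..##  
#   ##..##  
#   ##..##  
#   ##..##  

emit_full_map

##..# 
##..##
##@.##
##..##
##..##
##..##
##..##
##..##
##..# 
##..# 
##..# 
##..# 
#...# 
#...# 
#...# 
#...# 
#...# 
###.# 


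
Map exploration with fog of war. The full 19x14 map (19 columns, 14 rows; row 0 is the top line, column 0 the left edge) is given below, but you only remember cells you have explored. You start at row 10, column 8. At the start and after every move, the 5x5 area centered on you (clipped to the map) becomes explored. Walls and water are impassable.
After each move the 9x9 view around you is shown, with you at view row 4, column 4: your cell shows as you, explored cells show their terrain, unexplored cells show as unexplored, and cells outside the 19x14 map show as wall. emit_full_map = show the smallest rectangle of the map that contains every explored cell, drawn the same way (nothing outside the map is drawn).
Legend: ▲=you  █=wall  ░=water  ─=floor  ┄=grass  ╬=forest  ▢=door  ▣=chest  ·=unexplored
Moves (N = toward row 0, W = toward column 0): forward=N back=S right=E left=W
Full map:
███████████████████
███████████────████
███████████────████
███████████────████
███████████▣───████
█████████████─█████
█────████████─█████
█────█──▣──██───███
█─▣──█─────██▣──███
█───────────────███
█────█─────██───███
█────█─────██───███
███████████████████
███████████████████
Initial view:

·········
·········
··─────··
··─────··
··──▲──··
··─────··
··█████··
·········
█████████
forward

·········
·········
··──▣──··
··─────··
··──▲──··
··─────··
··─────··
··█████··
·········

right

·········
·········
·──▣──█··
·─────█··
·───▲──··
·─────█··
·─────█··
·█████···
·········

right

·········
·········
──▣──██··
─────██··
────▲──··
─────██··
─────██··
█████····
·········

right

·········
·········
─▣──██─··
────██▣··
────▲──··
────██─··
────██─··
████·····
·········

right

·········
·········
▣──██──··
───██▣─··
────▲──··
───██──··
───██──··
███······
·········

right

·········
·········
──██───··
──██▣──··
────▲──··
──██───··
──██───··
██·······
·········

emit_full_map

──▣──██───
─────██▣──
───────▲──
─────██───
─────██───
█████·····

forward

·········
·········
··██─██··
──██───··
──██▲──··
───────··
──██───··
──██───··
██·······

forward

·········
·········
··██─██··
··██─██··
──██▲──··
──██▣──··
───────··
──██───··
──██───··

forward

·········
·········
··▣───█··
··██─██··
··██▲██··
──██───··
──██▣──··
───────··
──██───··

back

·········
··▣───█··
··██─██··
··██─██··
──██▲──··
──██▣──··
───────··
──██───··
──██───··

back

··▣───█··
··██─██··
··██─██··
──██───··
──██▲──··
───────··
──██───··
──██───··
██·······

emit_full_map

·····▣───█
·····██─██
·····██─██
──▣──██───
─────██▲──
──────────
─────██───
─────██───
█████·····

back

··██─██··
··██─██··
──██───··
──██▣──··
────▲──··
──██───··
──██───··
██·······
·········

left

···██─██·
···██─██·
▣──██───·
───██▣──·
────▲───·
───██───·
───██───·
███······
·········

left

····██─██
····██─██
─▣──██───
────██▣──
────▲────
────██───
────██───
████·····
·········

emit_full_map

·····▣───█
·····██─██
·····██─██
──▣──██───
─────██▣──
─────▲────
─────██───
─────██───
█████·····


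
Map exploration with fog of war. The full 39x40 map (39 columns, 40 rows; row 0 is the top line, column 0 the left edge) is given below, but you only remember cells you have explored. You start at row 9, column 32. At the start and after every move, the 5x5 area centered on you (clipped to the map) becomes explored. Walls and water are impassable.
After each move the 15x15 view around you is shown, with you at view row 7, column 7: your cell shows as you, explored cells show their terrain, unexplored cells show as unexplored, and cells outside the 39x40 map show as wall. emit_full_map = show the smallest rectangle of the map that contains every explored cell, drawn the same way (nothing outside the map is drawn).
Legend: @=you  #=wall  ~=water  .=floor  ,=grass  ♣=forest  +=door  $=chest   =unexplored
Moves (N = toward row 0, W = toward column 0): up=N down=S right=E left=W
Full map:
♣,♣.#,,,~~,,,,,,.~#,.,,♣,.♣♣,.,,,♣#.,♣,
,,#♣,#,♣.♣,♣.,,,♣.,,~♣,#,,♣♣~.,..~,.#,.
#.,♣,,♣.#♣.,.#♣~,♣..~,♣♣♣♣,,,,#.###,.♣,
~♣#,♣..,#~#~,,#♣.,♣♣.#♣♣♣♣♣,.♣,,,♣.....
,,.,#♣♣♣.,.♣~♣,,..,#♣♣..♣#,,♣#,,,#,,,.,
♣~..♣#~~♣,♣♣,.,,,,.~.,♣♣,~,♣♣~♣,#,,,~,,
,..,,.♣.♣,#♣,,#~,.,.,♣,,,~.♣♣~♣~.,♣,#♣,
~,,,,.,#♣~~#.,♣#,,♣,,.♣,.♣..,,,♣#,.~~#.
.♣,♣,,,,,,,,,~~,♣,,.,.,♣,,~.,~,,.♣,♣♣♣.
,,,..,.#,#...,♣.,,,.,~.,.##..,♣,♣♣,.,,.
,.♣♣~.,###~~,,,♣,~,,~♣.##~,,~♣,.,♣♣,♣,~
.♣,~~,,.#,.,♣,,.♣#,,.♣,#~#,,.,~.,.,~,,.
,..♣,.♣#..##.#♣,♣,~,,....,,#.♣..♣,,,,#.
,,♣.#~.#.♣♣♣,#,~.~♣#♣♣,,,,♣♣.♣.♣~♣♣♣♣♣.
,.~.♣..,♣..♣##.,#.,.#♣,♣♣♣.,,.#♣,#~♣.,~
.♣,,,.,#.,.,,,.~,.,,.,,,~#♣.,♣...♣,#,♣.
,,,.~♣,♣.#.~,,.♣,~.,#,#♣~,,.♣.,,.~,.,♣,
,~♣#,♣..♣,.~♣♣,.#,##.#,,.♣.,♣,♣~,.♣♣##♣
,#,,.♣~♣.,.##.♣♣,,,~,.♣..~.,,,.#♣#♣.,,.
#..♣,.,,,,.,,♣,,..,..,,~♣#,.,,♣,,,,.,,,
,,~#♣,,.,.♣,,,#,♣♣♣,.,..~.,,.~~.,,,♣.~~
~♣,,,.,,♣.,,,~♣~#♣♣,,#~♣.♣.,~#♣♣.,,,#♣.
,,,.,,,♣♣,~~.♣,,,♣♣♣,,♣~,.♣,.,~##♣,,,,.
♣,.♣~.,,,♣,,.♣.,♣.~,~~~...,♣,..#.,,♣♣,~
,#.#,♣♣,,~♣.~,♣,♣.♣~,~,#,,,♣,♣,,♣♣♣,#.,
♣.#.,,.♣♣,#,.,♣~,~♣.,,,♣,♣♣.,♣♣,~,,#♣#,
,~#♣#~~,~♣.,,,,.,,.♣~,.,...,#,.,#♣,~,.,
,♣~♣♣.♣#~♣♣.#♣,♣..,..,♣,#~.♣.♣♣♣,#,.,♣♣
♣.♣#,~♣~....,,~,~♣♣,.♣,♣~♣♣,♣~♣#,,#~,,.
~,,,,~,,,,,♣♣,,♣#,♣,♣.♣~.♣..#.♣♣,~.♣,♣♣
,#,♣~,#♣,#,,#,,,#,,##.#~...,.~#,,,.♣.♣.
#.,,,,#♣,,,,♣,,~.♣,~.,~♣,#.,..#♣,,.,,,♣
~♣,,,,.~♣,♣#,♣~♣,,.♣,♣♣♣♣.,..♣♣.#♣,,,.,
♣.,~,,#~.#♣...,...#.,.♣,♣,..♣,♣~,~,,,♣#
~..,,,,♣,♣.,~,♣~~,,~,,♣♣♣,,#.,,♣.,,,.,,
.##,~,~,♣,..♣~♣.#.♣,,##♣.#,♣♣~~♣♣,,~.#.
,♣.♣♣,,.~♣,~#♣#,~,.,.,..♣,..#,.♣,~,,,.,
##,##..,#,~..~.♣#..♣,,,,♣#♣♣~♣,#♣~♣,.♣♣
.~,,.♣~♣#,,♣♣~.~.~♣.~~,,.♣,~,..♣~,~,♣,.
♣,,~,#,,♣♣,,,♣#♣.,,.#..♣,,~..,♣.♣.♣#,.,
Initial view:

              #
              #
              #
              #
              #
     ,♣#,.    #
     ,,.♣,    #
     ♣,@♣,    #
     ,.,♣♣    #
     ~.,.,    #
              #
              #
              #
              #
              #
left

               
               
               
               
               
     ,,♣#,.    
     ~,,.♣,    
     ,♣@♣♣,    
     ♣,.,♣♣    
     ,~.,.,    
               
               
               
               
               

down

               
               
               
               
     ,,♣#,.    
     ~,,.♣,    
     ,♣,♣♣,    
     ♣,@,♣♣    
     ,~.,.,    
     ♣..♣,     
               
               
               
               
               

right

              #
              #
              #
              #
    ,,♣#,.    #
    ~,,.♣,    #
    ,♣,♣♣,    #
    ♣,.@♣♣    #
    ,~.,.,    #
    ♣..♣,,    #
              #
              #
              #
              #
              #

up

              #
              #
              #
              #
              #
    ,,♣#,.    #
    ~,,.♣,    #
    ,♣,@♣,    #
    ♣,.,♣♣    #
    ,~.,.,    #
    ♣..♣,,    #
              #
              #
              #
              #

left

               
               
               
               
               
     ,,♣#,.    
     ~,,.♣,    
     ,♣@♣♣,    
     ♣,.,♣♣    
     ,~.,.,    
     ♣..♣,,    
               
               
               
               

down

               
               
               
               
     ,,♣#,.    
     ~,,.♣,    
     ,♣,♣♣,    
     ♣,@,♣♣    
     ,~.,.,    
     ♣..♣,,    
               
               
               
               
               

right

              #
              #
              #
              #
    ,,♣#,.    #
    ~,,.♣,    #
    ,♣,♣♣,    #
    ♣,.@♣♣    #
    ,~.,.,    #
    ♣..♣,,    #
              #
              #
              #
              #
              #

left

               
               
               
               
     ,,♣#,.    
     ~,,.♣,    
     ,♣,♣♣,    
     ♣,@,♣♣    
     ,~.,.,    
     ♣..♣,,    
               
               
               
               
               


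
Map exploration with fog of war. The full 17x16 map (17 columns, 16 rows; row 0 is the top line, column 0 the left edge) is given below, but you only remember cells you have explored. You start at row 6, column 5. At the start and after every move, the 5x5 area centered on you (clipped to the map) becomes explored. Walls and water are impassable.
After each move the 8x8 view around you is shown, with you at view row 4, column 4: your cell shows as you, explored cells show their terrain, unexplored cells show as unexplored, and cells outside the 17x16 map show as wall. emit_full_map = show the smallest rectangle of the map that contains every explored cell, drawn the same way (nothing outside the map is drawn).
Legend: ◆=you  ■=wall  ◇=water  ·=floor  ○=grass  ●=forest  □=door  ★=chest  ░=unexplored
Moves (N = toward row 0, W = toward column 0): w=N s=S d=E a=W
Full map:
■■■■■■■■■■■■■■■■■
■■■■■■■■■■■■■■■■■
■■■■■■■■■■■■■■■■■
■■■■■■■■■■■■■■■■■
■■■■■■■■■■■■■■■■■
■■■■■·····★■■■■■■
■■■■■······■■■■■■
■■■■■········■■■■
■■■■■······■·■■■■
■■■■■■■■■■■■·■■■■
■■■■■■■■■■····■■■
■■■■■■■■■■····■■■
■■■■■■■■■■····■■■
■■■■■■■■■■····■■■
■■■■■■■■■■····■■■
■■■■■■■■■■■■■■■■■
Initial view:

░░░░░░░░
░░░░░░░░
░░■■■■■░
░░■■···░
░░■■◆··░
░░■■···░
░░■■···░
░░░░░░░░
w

░░░░░░░░
░░░░░░░░
░░■■■■■░
░░■■■■■░
░░■■◆··░
░░■■···░
░░■■···░
░░■■···░

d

░░░░░░░░
░░░░░░░░
░■■■■■■░
░■■■■■■░
░■■·◆··░
░■■····░
░■■····░
░■■···░░

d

░░░░░░░░
░░░░░░░░
■■■■■■■░
■■■■■■■░
■■··◆··░
■■·····░
■■·····░
■■···░░░

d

░░░░░░░░
░░░░░░░░
■■■■■■■░
■■■■■■■░
■···◆·★░
■······░
■······░
■···░░░░

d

░░░░░░░░
░░░░░░░░
■■■■■■■░
■■■■■■■░
····◆★■░
······■░
·······░
···░░░░░

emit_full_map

■■■■■■■■■
■■■■■■■■■
■■····◆★■
■■······■
■■·······
■■···░░░░

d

░░░░░░░░
░░░░░░░░
■■■■■■■░
■■■■■■■░
····◆■■░
·····■■░
·······░
··░░░░░░

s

░░░░░░░░
■■■■■■■░
■■■■■■■░
····★■■░
····◆■■░
·······░
·····■·░
░░░░░░░░

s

■■■■■■■░
■■■■■■■░
····★■■░
·····■■░
····◆··░
·····■·░
░░■■■■·░
░░░░░░░░

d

■■■■■■░░
■■■■■■░░
···★■■■░
····■■■░
····◆·■░
····■·■░
░■■■■·■░
░░░░░░░░

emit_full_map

■■■■■■■■■■░
■■■■■■■■■■░
■■·····★■■■
■■······■■■
■■······◆·■
■■······■·■
░░░░░■■■■·■


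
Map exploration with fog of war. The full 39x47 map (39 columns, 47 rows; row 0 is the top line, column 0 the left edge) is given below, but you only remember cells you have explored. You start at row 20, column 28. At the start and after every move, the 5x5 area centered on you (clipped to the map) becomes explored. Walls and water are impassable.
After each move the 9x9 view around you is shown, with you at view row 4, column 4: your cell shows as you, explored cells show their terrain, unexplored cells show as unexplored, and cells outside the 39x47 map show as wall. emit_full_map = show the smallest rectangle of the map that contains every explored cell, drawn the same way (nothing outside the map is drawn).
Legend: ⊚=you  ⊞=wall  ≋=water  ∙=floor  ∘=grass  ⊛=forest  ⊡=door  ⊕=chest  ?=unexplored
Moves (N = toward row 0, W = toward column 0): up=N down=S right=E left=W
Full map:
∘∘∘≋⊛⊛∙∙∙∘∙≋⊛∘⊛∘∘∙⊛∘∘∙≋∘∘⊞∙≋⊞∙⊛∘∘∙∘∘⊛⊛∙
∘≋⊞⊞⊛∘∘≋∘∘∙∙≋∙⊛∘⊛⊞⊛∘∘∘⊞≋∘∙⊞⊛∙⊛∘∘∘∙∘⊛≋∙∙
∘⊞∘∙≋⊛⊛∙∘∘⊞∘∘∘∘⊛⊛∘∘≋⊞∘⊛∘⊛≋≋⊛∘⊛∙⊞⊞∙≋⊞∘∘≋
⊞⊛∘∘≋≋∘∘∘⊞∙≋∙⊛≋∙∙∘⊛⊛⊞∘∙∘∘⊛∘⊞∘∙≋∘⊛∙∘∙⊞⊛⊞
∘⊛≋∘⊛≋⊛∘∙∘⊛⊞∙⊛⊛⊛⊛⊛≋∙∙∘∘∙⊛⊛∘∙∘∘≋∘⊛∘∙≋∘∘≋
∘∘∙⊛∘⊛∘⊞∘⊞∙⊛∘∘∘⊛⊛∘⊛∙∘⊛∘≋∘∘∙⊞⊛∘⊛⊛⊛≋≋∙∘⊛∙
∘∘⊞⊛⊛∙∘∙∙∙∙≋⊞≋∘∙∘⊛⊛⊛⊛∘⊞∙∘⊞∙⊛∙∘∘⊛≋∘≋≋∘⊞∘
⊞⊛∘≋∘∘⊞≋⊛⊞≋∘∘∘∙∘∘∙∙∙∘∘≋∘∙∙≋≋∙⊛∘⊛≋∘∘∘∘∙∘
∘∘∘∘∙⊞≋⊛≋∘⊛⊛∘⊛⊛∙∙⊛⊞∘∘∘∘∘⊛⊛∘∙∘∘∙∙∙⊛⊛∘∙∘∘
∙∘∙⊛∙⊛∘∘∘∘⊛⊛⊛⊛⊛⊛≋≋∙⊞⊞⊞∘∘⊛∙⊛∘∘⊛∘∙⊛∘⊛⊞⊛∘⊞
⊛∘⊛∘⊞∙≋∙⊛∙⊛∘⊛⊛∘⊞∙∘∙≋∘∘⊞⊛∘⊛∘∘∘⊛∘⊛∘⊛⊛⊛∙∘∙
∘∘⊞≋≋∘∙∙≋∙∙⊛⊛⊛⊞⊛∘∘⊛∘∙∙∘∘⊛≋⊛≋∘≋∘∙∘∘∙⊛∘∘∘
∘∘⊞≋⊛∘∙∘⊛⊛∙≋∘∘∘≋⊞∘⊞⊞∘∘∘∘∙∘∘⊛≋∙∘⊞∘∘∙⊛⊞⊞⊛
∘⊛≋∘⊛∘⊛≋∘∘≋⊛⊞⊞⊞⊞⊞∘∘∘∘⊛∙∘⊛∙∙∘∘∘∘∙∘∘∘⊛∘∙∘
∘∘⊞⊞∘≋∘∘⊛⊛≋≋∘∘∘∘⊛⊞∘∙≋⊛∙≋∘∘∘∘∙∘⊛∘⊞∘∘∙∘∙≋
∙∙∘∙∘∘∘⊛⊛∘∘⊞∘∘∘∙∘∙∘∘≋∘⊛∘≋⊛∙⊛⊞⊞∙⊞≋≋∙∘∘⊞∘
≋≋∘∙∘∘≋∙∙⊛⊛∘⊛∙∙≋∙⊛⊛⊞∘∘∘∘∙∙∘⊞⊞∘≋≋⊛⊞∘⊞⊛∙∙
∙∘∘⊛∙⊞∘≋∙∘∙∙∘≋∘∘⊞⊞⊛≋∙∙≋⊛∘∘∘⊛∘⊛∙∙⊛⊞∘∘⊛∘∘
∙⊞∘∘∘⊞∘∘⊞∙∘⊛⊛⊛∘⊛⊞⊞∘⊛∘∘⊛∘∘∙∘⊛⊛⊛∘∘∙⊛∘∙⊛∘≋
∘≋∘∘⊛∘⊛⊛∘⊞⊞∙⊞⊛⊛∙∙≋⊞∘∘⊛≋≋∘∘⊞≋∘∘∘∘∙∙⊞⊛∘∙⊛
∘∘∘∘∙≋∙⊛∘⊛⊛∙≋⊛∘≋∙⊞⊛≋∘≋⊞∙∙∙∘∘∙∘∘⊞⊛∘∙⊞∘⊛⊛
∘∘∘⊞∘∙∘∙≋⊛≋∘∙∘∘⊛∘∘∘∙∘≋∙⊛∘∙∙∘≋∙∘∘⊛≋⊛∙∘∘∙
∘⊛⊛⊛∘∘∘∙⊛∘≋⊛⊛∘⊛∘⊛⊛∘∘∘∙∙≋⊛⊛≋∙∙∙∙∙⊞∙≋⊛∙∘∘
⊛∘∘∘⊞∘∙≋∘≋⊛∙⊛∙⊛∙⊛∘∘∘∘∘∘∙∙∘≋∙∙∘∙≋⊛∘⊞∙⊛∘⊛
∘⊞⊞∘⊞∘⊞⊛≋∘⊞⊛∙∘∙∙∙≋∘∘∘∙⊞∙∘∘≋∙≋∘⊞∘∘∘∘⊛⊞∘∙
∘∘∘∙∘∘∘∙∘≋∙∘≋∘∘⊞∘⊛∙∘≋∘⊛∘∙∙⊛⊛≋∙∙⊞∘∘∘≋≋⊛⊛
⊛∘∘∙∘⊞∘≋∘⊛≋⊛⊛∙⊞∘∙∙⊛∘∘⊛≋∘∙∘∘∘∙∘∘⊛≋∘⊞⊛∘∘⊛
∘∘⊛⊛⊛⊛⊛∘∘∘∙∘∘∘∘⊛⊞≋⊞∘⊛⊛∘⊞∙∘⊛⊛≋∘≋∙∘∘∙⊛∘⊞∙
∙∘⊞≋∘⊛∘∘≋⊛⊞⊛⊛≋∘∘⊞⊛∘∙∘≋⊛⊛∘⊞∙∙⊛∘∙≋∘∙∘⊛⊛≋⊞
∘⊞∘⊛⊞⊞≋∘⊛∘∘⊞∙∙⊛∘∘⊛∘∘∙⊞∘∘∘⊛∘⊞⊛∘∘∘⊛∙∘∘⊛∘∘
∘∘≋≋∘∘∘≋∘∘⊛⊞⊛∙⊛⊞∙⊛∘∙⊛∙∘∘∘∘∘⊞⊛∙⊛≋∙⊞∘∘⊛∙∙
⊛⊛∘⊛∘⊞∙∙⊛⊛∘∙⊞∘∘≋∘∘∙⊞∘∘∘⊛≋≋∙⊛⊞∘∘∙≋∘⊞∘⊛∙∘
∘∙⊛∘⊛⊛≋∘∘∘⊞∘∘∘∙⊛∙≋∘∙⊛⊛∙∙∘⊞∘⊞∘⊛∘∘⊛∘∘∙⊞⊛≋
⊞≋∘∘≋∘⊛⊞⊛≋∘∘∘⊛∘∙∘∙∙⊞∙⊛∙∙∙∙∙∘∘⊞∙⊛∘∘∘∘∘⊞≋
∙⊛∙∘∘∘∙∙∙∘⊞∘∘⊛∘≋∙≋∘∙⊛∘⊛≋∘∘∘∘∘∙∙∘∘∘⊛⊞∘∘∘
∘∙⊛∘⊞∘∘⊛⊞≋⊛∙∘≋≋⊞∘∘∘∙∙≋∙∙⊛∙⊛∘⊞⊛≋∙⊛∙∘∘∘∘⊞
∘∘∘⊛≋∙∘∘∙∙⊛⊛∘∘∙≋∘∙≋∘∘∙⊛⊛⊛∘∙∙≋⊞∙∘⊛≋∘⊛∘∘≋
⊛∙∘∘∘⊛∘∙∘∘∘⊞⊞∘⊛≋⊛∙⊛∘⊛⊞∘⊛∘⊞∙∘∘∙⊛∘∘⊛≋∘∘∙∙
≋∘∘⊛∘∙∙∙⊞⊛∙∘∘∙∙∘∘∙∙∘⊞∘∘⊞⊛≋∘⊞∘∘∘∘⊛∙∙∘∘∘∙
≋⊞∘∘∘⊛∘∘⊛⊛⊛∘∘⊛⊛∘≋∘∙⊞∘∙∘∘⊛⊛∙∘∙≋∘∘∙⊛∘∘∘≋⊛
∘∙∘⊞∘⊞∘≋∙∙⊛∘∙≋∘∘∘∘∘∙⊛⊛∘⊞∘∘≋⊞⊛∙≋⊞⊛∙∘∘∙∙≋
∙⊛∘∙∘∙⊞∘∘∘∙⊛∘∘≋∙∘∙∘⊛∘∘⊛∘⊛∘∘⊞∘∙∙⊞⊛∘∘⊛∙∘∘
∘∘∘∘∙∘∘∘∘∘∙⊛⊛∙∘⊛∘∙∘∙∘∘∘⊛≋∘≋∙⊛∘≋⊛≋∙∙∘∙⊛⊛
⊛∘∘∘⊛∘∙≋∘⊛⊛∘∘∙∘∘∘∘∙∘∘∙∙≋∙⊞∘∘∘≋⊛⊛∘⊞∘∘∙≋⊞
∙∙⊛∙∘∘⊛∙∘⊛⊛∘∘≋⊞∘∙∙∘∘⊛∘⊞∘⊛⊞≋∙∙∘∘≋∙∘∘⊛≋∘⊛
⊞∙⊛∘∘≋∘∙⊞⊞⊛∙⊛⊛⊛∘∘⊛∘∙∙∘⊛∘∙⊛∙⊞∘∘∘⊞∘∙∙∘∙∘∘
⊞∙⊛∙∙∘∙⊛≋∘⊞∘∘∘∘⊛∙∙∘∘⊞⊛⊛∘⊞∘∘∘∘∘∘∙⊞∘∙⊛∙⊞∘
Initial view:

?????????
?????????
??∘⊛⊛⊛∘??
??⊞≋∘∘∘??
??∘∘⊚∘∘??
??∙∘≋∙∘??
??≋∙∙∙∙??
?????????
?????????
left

?????????
?????????
??∙∘⊛⊛⊛∘?
??∘⊞≋∘∘∘?
??∙∘⊚∙∘∘?
??∙∙∘≋∙∘?
??⊛≋∙∙∙∙?
?????????
?????????

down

?????????
??∙∘⊛⊛⊛∘?
??∘⊞≋∘∘∘?
??∙∘∘∙∘∘?
??∙∙⊚≋∙∘?
??⊛≋∙∙∙∙?
??∘≋∙∙∘??
?????????
?????????

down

??∙∘⊛⊛⊛∘?
??∘⊞≋∘∘∘?
??∙∘∘∙∘∘?
??∙∙∘≋∙∘?
??⊛≋⊚∙∙∙?
??∘≋∙∙∘??
??∘≋∙≋∘??
?????????
?????????

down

??∘⊞≋∘∘∘?
??∙∘∘∙∘∘?
??∙∙∘≋∙∘?
??⊛≋∙∙∙∙?
??∘≋⊚∙∘??
??∘≋∙≋∘??
??∙⊛⊛≋∙??
?????????
?????????

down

??∙∘∘∙∘∘?
??∙∙∘≋∙∘?
??⊛≋∙∙∙∙?
??∘≋∙∙∘??
??∘≋⊚≋∘??
??∙⊛⊛≋∙??
??∘∘∘∙∘??
?????????
?????????

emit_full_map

∙∘⊛⊛⊛∘
∘⊞≋∘∘∘
∙∘∘∙∘∘
∙∙∘≋∙∘
⊛≋∙∙∙∙
∘≋∙∙∘?
∘≋⊚≋∘?
∙⊛⊛≋∙?
∘∘∘∙∘?

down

??∙∙∘≋∙∘?
??⊛≋∙∙∙∙?
??∘≋∙∙∘??
??∘≋∙≋∘??
??∙⊛⊚≋∙??
??∘∘∘∙∘??
??∘⊛⊛≋∘??
?????????
?????????

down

??⊛≋∙∙∙∙?
??∘≋∙∙∘??
??∘≋∙≋∘??
??∙⊛⊛≋∙??
??∘∘⊚∙∘??
??∘⊛⊛≋∘??
??⊞∙∙⊛∘??
?????????
?????????

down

??∘≋∙∙∘??
??∘≋∙≋∘??
??∙⊛⊛≋∙??
??∘∘∘∙∘??
??∘⊛⊚≋∘??
??⊞∙∙⊛∘??
??⊛∘⊞⊛∘??
?????????
?????????

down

??∘≋∙≋∘??
??∙⊛⊛≋∙??
??∘∘∘∙∘??
??∘⊛⊛≋∘??
??⊞∙⊚⊛∘??
??⊛∘⊞⊛∘??
??∘∘⊞⊛∙??
?????????
?????????

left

???∘≋∙≋∘?
???∙⊛⊛≋∙?
??∙∘∘∘∙∘?
??∙∘⊛⊛≋∘?
??∘⊞⊚∙⊛∘?
??∘⊛∘⊞⊛∘?
??∘∘∘⊞⊛∙?
?????????
?????????

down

???∙⊛⊛≋∙?
??∙∘∘∘∙∘?
??∙∘⊛⊛≋∘?
??∘⊞∙∙⊛∘?
??∘⊛⊚⊞⊛∘?
??∘∘∘⊞⊛∙?
??≋≋∙⊛⊞??
?????????
?????????

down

??∙∘∘∘∙∘?
??∙∘⊛⊛≋∘?
??∘⊞∙∙⊛∘?
??∘⊛∘⊞⊛∘?
??∘∘⊚⊞⊛∙?
??≋≋∙⊛⊞??
??∘⊞∘⊞∘??
?????????
?????????

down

??∙∘⊛⊛≋∘?
??∘⊞∙∙⊛∘?
??∘⊛∘⊞⊛∘?
??∘∘∘⊞⊛∙?
??≋≋⊚⊛⊞??
??∘⊞∘⊞∘??
??∙∙∙∘∘??
?????????
?????????

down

??∘⊞∙∙⊛∘?
??∘⊛∘⊞⊛∘?
??∘∘∘⊞⊛∙?
??≋≋∙⊛⊞??
??∘⊞⊚⊞∘??
??∙∙∙∘∘??
??∘∘∘∘∘??
?????????
?????????

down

??∘⊛∘⊞⊛∘?
??∘∘∘⊞⊛∙?
??≋≋∙⊛⊞??
??∘⊞∘⊞∘??
??∙∙⊚∘∘??
??∘∘∘∘∘??
??⊛∙⊛∘⊞??
?????????
?????????

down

??∘∘∘⊞⊛∙?
??≋≋∙⊛⊞??
??∘⊞∘⊞∘??
??∙∙∙∘∘??
??∘∘⊚∘∘??
??⊛∙⊛∘⊞??
??⊛∘∙∙≋??
?????????
?????????

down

??≋≋∙⊛⊞??
??∘⊞∘⊞∘??
??∙∙∙∘∘??
??∘∘∘∘∘??
??⊛∙⊚∘⊞??
??⊛∘∙∙≋??
??∘⊞∙∘∘??
?????????
?????????

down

??∘⊞∘⊞∘??
??∙∙∙∘∘??
??∘∘∘∘∘??
??⊛∙⊛∘⊞??
??⊛∘⊚∙≋??
??∘⊞∙∘∘??
??⊛≋∘⊞∘??
?????????
?????????

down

??∙∙∙∘∘??
??∘∘∘∘∘??
??⊛∙⊛∘⊞??
??⊛∘∙∙≋??
??∘⊞⊚∘∘??
??⊛≋∘⊞∘??
??⊛⊛∙∘∙??
?????????
?????????

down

??∘∘∘∘∘??
??⊛∙⊛∘⊞??
??⊛∘∙∙≋??
??∘⊞∙∘∘??
??⊛≋⊚⊞∘??
??⊛⊛∙∘∙??
??∘∘≋⊞⊛??
?????????
?????????

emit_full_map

?∙∘⊛⊛⊛∘
?∘⊞≋∘∘∘
?∙∘∘∙∘∘
?∙∙∘≋∙∘
?⊛≋∙∙∙∙
?∘≋∙∙∘?
?∘≋∙≋∘?
?∙⊛⊛≋∙?
∙∘∘∘∙∘?
∙∘⊛⊛≋∘?
∘⊞∙∙⊛∘?
∘⊛∘⊞⊛∘?
∘∘∘⊞⊛∙?
≋≋∙⊛⊞??
∘⊞∘⊞∘??
∙∙∙∘∘??
∘∘∘∘∘??
⊛∙⊛∘⊞??
⊛∘∙∙≋??
∘⊞∙∘∘??
⊛≋⊚⊞∘??
⊛⊛∙∘∙??
∘∘≋⊞⊛??

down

??⊛∙⊛∘⊞??
??⊛∘∙∙≋??
??∘⊞∙∘∘??
??⊛≋∘⊞∘??
??⊛⊛⊚∘∙??
??∘∘≋⊞⊛??
??⊛∘∘⊞∘??
?????????
?????????

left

???⊛∙⊛∘⊞?
???⊛∘∙∙≋?
??⊛∘⊞∙∘∘?
??⊞⊛≋∘⊞∘?
??∘⊛⊚∙∘∙?
??⊞∘∘≋⊞⊛?
??∘⊛∘∘⊞∘?
?????????
?????????

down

???⊛∘∙∙≋?
??⊛∘⊞∙∘∘?
??⊞⊛≋∘⊞∘?
??∘⊛⊛∙∘∙?
??⊞∘⊚≋⊞⊛?
??∘⊛∘∘⊞∘?
??⊛≋∘≋∙??
?????????
?????????

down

??⊛∘⊞∙∘∘?
??⊞⊛≋∘⊞∘?
??∘⊛⊛∙∘∙?
??⊞∘∘≋⊞⊛?
??∘⊛⊚∘⊞∘?
??⊛≋∘≋∙??
??≋∙⊞∘∘??
?????????
?????????

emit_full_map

??∙∘⊛⊛⊛∘
??∘⊞≋∘∘∘
??∙∘∘∙∘∘
??∙∙∘≋∙∘
??⊛≋∙∙∙∙
??∘≋∙∙∘?
??∘≋∙≋∘?
??∙⊛⊛≋∙?
?∙∘∘∘∙∘?
?∙∘⊛⊛≋∘?
?∘⊞∙∙⊛∘?
?∘⊛∘⊞⊛∘?
?∘∘∘⊞⊛∙?
?≋≋∙⊛⊞??
?∘⊞∘⊞∘??
?∙∙∙∘∘??
?∘∘∘∘∘??
?⊛∙⊛∘⊞??
?⊛∘∙∙≋??
⊛∘⊞∙∘∘??
⊞⊛≋∘⊞∘??
∘⊛⊛∙∘∙??
⊞∘∘≋⊞⊛??
∘⊛⊚∘⊞∘??
⊛≋∘≋∙???
≋∙⊞∘∘???

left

???⊛∘⊞∙∘∘
???⊞⊛≋∘⊞∘
??∘∘⊛⊛∙∘∙
??∘⊞∘∘≋⊞⊛
??⊛∘⊚∘∘⊞∘
??∘⊛≋∘≋∙?
??∙≋∙⊞∘∘?
?????????
?????????

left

????⊛∘⊞∙∘
????⊞⊛≋∘⊞
??∙∘∘⊛⊛∙∘
??⊛∘⊞∘∘≋⊞
??∘⊛⊚⊛∘∘⊞
??∘∘⊛≋∘≋∙
??∙∙≋∙⊞∘∘
?????????
?????????

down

????⊞⊛≋∘⊞
??∙∘∘⊛⊛∙∘
??⊛∘⊞∘∘≋⊞
??∘⊛∘⊛∘∘⊞
??∘∘⊚≋∘≋∙
??∙∙≋∙⊞∘∘
??∘⊞∘⊛⊞??
?????????
?????????

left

?????⊞⊛≋∘
???∙∘∘⊛⊛∙
??⊛⊛∘⊞∘∘≋
??∘∘⊛∘⊛∘∘
??∘∘⊚⊛≋∘≋
??∘∙∙≋∙⊞∘
??⊛∘⊞∘⊛⊞?
?????????
?????????

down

???∙∘∘⊛⊛∙
??⊛⊛∘⊞∘∘≋
??∘∘⊛∘⊛∘∘
??∘∘∘⊛≋∘≋
??∘∙⊚≋∙⊞∘
??⊛∘⊞∘⊛⊞?
??∙∘⊛∘∙??
?????????
⊞⊞⊞⊞⊞⊞⊞⊞⊞

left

????∙∘∘⊛⊛
???⊛⊛∘⊞∘∘
??⊛∘∘⊛∘⊛∘
??∙∘∘∘⊛≋∘
??∘∘⊚∙≋∙⊞
??∘⊛∘⊞∘⊛⊞
??∙∙∘⊛∘∙?
?????????
⊞⊞⊞⊞⊞⊞⊞⊞⊞

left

?????∙∘∘⊛
????⊛⊛∘⊞∘
??∘⊛∘∘⊛∘⊛
??∘∙∘∘∘⊛≋
??∙∘⊚∙∙≋∙
??∘∘⊛∘⊞∘⊛
??∘∙∙∘⊛∘∙
?????????
⊞⊞⊞⊞⊞⊞⊞⊞⊞

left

??????∙∘∘
?????⊛⊛∘⊞
??∙∘⊛∘∘⊛∘
??∙∘∙∘∘∘⊛
??∘∙⊚∘∙∙≋
??∙∘∘⊛∘⊞∘
??⊛∘∙∙∘⊛∘
?????????
⊞⊞⊞⊞⊞⊞⊞⊞⊞

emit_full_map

????????∙∘⊛⊛⊛∘
????????∘⊞≋∘∘∘
????????∙∘∘∙∘∘
????????∙∙∘≋∙∘
????????⊛≋∙∙∙∙
????????∘≋∙∙∘?
????????∘≋∙≋∘?
????????∙⊛⊛≋∙?
???????∙∘∘∘∙∘?
???????∙∘⊛⊛≋∘?
???????∘⊞∙∙⊛∘?
???????∘⊛∘⊞⊛∘?
???????∘∘∘⊞⊛∙?
???????≋≋∙⊛⊞??
???????∘⊞∘⊞∘??
???????∙∙∙∘∘??
???????∘∘∘∘∘??
???????⊛∙⊛∘⊞??
???????⊛∘∙∙≋??
??????⊛∘⊞∙∘∘??
??????⊞⊛≋∘⊞∘??
????∙∘∘⊛⊛∙∘∙??
???⊛⊛∘⊞∘∘≋⊞⊛??
∙∘⊛∘∘⊛∘⊛∘∘⊞∘??
∙∘∙∘∘∘⊛≋∘≋∙???
∘∙⊚∘∙∙≋∙⊞∘∘???
∙∘∘⊛∘⊞∘⊛⊞?????
⊛∘∙∙∘⊛∘∙??????


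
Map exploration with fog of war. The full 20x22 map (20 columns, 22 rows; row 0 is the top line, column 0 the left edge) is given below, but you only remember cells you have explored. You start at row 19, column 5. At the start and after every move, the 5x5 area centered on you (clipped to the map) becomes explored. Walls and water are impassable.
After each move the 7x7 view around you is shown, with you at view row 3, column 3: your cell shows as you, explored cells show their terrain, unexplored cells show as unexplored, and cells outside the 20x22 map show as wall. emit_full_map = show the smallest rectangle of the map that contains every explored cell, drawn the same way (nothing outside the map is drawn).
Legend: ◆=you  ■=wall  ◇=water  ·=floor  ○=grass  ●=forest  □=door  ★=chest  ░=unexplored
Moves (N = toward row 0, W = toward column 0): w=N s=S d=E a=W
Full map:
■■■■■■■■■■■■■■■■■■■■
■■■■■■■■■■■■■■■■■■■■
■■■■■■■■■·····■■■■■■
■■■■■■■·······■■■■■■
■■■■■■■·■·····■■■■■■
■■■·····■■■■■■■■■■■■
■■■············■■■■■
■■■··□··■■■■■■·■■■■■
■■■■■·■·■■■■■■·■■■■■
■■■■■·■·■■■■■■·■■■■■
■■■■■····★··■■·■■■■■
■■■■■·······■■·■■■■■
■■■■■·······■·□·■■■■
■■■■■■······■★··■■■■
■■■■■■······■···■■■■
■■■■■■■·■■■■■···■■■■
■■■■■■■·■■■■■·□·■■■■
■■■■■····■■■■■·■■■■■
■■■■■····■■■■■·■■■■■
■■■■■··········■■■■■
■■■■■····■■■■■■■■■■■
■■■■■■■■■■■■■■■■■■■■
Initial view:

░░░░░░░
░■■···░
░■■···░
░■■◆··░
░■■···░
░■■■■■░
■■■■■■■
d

░░░░░░░
■■····░
■■····░
■■·◆··░
■■····░
■■■■■■░
■■■■■■■

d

░░░░░░░
■····■░
■····■░
■··◆··░
■····■░
■■■■■■░
■■■■■■■

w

░░░░░░░
░■■·■■░
■····■░
■··◆·■░
■·····░
■····■░
■■■■■■░

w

░░░░░░░
░■■·■■░
░■■·■■░
■··◆·■░
■····■░
■·····░
■····■░

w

░░░░░░░
░■····░
░■■·■■░
░■■◆■■░
■····■░
■····■░
■·····░

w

░░░░░░░
░■····░
░■····░
░■■◆■■░
░■■·■■░
■····■░
■····■░

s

░■····░
░■····░
░■■·■■░
░■■◆■■░
■····■░
■····■░
■·····░

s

░■····░
░■■·■■░
░■■·■■░
■··◆·■░
■····■░
■·····░
■····■░

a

░░■····
░■■■·■■
░■■■·■■
■■·◆··■
■■····■
■■·····
■■····■

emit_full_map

░░■····
░░■····
░■■■·■■
░■■■·■■
■■·◆··■
■■····■
■■·····
■■····■
■■■■■■■

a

░░░■···
░■■■■·■
░■■■■·■
░■■◆···
░■■····
░■■····
░■■····

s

░■■■■·■
░■■■■·■
░■■····
░■■◆···
░■■····
░■■····
░■■■■■■

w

░░░■···
░■■■■·■
░■■■■·■
░■■◆···
░■■····
░■■····
░■■····

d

░░■····
■■■■·■■
■■■■·■■
■■·◆··■
■■····■
■■·····
■■····■

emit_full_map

░░■····
░░■····
■■■■·■■
■■■■·■■
■■·◆··■
■■····■
■■·····
■■····■
■■■■■■■


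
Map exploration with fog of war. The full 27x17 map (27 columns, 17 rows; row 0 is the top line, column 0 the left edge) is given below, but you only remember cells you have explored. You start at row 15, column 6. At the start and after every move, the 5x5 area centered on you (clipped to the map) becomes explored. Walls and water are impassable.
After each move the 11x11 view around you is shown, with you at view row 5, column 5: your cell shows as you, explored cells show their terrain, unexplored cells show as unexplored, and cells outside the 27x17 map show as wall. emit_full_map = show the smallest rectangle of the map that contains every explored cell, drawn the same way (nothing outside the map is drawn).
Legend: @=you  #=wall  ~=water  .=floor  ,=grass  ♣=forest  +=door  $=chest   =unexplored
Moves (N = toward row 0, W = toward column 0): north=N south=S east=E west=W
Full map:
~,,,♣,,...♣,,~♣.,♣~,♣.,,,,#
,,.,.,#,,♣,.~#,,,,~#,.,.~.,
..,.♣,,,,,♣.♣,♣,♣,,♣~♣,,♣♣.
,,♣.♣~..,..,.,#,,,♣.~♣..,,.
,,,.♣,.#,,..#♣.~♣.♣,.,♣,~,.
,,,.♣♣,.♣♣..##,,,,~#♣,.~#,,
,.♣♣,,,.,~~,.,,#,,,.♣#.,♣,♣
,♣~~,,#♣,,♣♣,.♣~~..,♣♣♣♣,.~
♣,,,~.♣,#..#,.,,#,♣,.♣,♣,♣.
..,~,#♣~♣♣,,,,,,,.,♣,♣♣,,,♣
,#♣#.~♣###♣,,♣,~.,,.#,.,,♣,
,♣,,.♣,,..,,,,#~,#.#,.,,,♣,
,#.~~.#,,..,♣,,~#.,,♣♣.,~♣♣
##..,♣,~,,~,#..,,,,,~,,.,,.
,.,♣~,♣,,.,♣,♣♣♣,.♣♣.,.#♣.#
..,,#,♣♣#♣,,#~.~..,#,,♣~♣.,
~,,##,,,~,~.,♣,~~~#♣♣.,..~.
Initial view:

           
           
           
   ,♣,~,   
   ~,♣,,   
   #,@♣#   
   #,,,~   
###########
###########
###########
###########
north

           
           
           
   ~.#,,   
   ,♣,~,   
   ~,@,,   
   #,♣♣#   
   #,,,~   
###########
###########
###########

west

           
           
           
   ~~.#,,  
   .,♣,~,  
   ♣~@♣,,  
   ,#,♣♣#  
   ##,,,~  
###########
###########
###########

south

           
           
   ~~.#,,  
   .,♣,~,  
   ♣~,♣,,  
   ,#@♣♣#  
   ##,,,~  
###########
###########
###########
###########

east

           
           
  ~~.#,,   
  .,♣,~,   
  ♣~,♣,,   
  ,#,@♣#   
  ##,,,~   
###########
###########
###########
###########

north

           
           
           
  ~~.#,,   
  .,♣,~,   
  ♣~,@,,   
  ,#,♣♣#   
  ##,,,~   
###########
###########
###########

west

           
           
           
   ~~.#,,  
   .,♣,~,  
   ♣~@♣,,  
   ,#,♣♣#  
   ##,,,~  
###########
###########
###########

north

           
           
           
   ,.♣,,   
   ~~.#,,  
   .,@,~,  
   ♣~,♣,,  
   ,#,♣♣#  
   ##,,,~  
###########
###########

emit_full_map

,.♣,, 
~~.#,,
.,@,~,
♣~,♣,,
,#,♣♣#
##,,,~

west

#          
#          
#          
#  ,,.♣,,  
#  .~~.#,, 
#  ..@♣,~, 
#  ,♣~,♣,, 
#  ,,#,♣♣# 
#   ##,,,~ 
###########
###########

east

           
           
           
  ,,.♣,,   
  .~~.#,,  
  ..,@,~,  
  ,♣~,♣,,  
  ,,#,♣♣#  
   ##,,,~  
###########
###########

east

           
           
           
 ,,.♣,,.   
 .~~.#,,   
 ..,♣@~,   
 ,♣~,♣,,   
 ,,#,♣♣#   
  ##,,,~   
###########
###########

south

           
           
 ,,.♣,,.   
 .~~.#,,   
 ..,♣,~,   
 ,♣~,@,,   
 ,,#,♣♣#   
  ##,,,~   
###########
###########
###########

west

           
           
  ,,.♣,,.  
  .~~.#,,  
  ..,♣,~,  
  ,♣~@♣,,  
  ,,#,♣♣#  
   ##,,,~  
###########
###########
###########

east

           
           
 ,,.♣,,.   
 .~~.#,,   
 ..,♣,~,   
 ,♣~,@,,   
 ,,#,♣♣#   
  ##,,,~   
###########
###########
###########

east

           
           
,,.♣,,.    
.~~.#,,.   
..,♣,~,,   
,♣~,♣@,.   
,,#,♣♣#♣   
 ##,,,~,   
###########
###########
###########

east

           
           
,.♣,,.     
~~.#,,..   
.,♣,~,,~   
♣~,♣,@.,   
,#,♣♣#♣,   
##,,,~,~   
###########
###########
###########

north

           
           
           
,.♣,,..,   
~~.#,,..   
.,♣,~@,~   
♣~,♣,,.,   
,#,♣♣#♣,   
##,,,~,~   
###########
###########

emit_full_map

,,.♣,,..,
.~~.#,,..
..,♣,~@,~
,♣~,♣,,.,
,,#,♣♣#♣,
 ##,,,~,~

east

           
           
           
.♣,,..,,   
~.#,,..,   
,♣,~,@~,   
~,♣,,.,♣   
#,♣♣#♣,,   
#,,,~,~    
###########
###########

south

           
           
.♣,,..,,   
~.#,,..,   
,♣,~,,~,   
~,♣,,@,♣   
#,♣♣#♣,,   
#,,,~,~.   
###########
###########
###########

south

           
.♣,,..,,   
~.#,,..,   
,♣,~,,~,   
~,♣,,.,♣   
#,♣♣#@,,   
#,,,~,~.   
###########
###########
###########
###########

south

.♣,,..,,   
~.#,,..,   
,♣,~,,~,   
~,♣,,.,♣   
#,♣♣#♣,,   
#,,,~@~.   
###########
###########
###########
###########
###########

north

           
.♣,,..,,   
~.#,,..,   
,♣,~,,~,   
~,♣,,.,♣   
#,♣♣#@,,   
#,,,~,~.   
###########
###########
###########
###########

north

           
           
.♣,,..,,   
~.#,,..,   
,♣,~,,~,   
~,♣,,@,♣   
#,♣♣#♣,,   
#,,,~,~.   
###########
###########
###########
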